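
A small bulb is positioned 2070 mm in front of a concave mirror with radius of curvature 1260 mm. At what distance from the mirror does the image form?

906 mm

f = R/2 = 1260/2 = 630.0 mm.
Mirror equation: 1/q = 1/f − 1/p = 1/(630.0) − 1/(2070) = 0.001587 − 0.0004831 = 0.001104, so q = 906 mm.
The image is real, inverted and reduced, in front of the mirror.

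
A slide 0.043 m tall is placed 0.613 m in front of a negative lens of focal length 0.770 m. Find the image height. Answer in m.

For a negative lens, f = -0.770 m.
1/d_i = 1/f − 1/d_o = 1/(-0.7700) − 1/(0.613) = -2.930, so d_i = -0.3413 m.
m = −d_i/d_o = +0.5568.
|h_i| = |m|·h_o = 0.5568 × 0.043 = 0.0239 m. The image is virtual, upright and reduced, on the same side as the object.

0.0239 m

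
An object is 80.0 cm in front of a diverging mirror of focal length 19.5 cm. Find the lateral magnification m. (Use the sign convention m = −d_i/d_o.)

m = +0.196

For a diverging mirror, f = -19.5 cm.
1/d_i = 1/f − 1/d_o = 1/(-19.50) − 1/(80.0) = -0.06378, so d_i = -15.68 cm.
m = −d_i/d_o = −(-15.68)/(80.0) = +0.196.
The image is virtual, upright and reduced, behind the mirror.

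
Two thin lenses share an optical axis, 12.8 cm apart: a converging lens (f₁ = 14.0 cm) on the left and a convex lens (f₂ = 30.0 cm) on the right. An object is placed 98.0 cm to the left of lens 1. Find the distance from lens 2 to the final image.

3.16 cm

Lens 1: 1/d_i1 = 1/f₁ − 1/d_o1 = 1/(14.0) − 1/(98.0) = 0.06122, so d_i1 = 16.33 cm.
The intermediate image is 16.33 cm to the right of lens 1, which lies 3.530 cm to the right of lens 2 — a virtual object — so d_o2 = −3.530 cm.
Lens 2: 1/d_i2 = 1/f₂ − 1/d_o2 = 1/(30.0) − 1/(-3.530) = 0.3166, so d_i2 = 3.16 cm.
The final image is real, 3.16 cm to the right of lens 2 (overall magnification ≈ -0.15).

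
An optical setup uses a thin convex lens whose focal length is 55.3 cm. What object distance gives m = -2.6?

m = −d_i/d_o ⇒ d_i = −m·d_o.
1/f = 1/d_o + 1/d_i = 1/d_o − 1/(m·d_o) = (1 − 1/m)/d_o, so d_o = f(1 − 1/m) = (55.30)(1 − 1/(-2.6)) = 76.6 cm.

76.6 cm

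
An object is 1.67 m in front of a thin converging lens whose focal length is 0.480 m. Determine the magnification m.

1/d_i = 1/f − 1/d_o = 1/(0.4800) − 1/(1.67) = 1.485, so d_i = 0.6736 m.
m = −d_i/d_o = −(0.6736)/(1.67) = -0.403.
The image is real, inverted and reduced, on the far side of the lens.

m = -0.403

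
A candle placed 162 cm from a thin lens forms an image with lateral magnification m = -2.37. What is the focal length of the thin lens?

f = 114 cm (converging)

m = −d_i/d_o ⇒ d_i = −m·d_o = −(-2.37)·(162) = 383.9 cm.
1/f = 1/d_o + 1/d_i = 1/(162) + 1/(383.9) = 0.008778, so f = 114 cm.
Since f is positive, the thin lens is converging.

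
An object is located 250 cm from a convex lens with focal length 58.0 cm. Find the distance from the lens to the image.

Thin-lens equation: 1/q = 1/f − 1/p = 1/(58.00) − 1/(250) = 0.01724 − 0.004000 = 0.01324, so q = 75.5 cm.
The image is real, inverted and reduced, on the far side of the lens.

75.5 cm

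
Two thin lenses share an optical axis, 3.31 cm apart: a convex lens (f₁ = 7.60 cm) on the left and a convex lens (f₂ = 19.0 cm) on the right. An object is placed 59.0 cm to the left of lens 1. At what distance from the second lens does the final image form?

Lens 1: 1/d_i1 = 1/f₁ − 1/d_o1 = 1/(7.60) − 1/(59.0) = 0.1146, so d_i1 = 8.724 cm.
The intermediate image is 8.724 cm to the right of lens 1, which lies 5.414 cm to the right of lens 2 — a virtual object — so d_o2 = −5.414 cm.
Lens 2: 1/d_i2 = 1/f₂ − 1/d_o2 = 1/(19.0) − 1/(-5.414) = 0.2373, so d_i2 = 4.21 cm.
The final image is real, 4.21 cm to the right of lens 2 (overall magnification ≈ -0.12).

4.21 cm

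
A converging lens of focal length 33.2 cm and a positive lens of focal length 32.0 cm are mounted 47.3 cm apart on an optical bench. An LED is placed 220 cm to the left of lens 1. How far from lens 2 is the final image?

Lens 1: 1/d_i1 = 1/f₁ − 1/d_o1 = 1/(33.2) − 1/(220) = 0.02558, so d_i1 = 39.10 cm.
The intermediate image is 39.10 cm to the right of lens 1, which is 47.3 − (39.10) = 8.200 cm to the left of lens 2, so d_o2 = +8.200 cm.
Lens 2: 1/d_i2 = 1/f₂ − 1/d_o2 = 1/(32.0) − 1/(8.200) = -0.09070, so d_i2 = -11.0 cm.
The final image is virtual, 11.0 cm to the left of lens 2 (overall magnification ≈ -0.24).

11.0 cm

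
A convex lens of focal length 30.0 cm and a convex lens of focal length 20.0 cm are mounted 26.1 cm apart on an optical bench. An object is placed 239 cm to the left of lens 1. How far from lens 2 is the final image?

5.82 cm

Lens 1: 1/d_i1 = 1/f₁ − 1/d_o1 = 1/(30.0) − 1/(239) = 0.02915, so d_i1 = 34.31 cm.
The intermediate image is 34.31 cm to the right of lens 1, which lies 8.210 cm to the right of lens 2 — a virtual object — so d_o2 = −8.210 cm.
Lens 2: 1/d_i2 = 1/f₂ − 1/d_o2 = 1/(20.0) − 1/(-8.210) = 0.1718, so d_i2 = 5.82 cm.
The final image is real, 5.82 cm to the right of lens 2 (overall magnification ≈ -0.10).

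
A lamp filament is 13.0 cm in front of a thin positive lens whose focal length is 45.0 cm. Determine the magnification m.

1/d_i = 1/f − 1/d_o = 1/(45.00) − 1/(13.0) = -0.05470, so d_i = -18.28 cm.
m = −d_i/d_o = −(-18.28)/(13.0) = +1.41.
The image is virtual, upright and enlarged, on the same side as the object.

m = +1.41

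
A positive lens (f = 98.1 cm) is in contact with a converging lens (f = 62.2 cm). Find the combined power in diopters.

P = +2.63 D

P₁ = 1/f₁ = 1/(0.981 m) = +1.019 D; P₂ = 1/f₂ = 1/(0.622 m) = +1.608 D.
For thin lenses in contact, P = P₁ + P₂ = (+1.019) + (+1.608) = +2.63 D.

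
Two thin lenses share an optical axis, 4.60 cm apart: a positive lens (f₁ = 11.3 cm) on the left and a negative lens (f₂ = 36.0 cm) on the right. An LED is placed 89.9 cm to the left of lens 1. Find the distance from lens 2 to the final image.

Lens 1: 1/d_i1 = 1/f₁ − 1/d_o1 = 1/(11.3) − 1/(89.9) = 0.07737, so d_i1 = 12.92 cm.
The intermediate image is 12.92 cm to the right of lens 1, which lies 8.320 cm to the right of lens 2 — a virtual object — so d_o2 = −8.320 cm.
Lens 2 is diverging, so f₂ = −36.0 cm.
Lens 2: 1/d_i2 = 1/f₂ − 1/d_o2 = 1/(-36.0) − 1/(-8.320) = 0.09241, so d_i2 = 10.8 cm.
The final image is real, 10.8 cm to the right of lens 2 (overall magnification ≈ -0.19).

10.8 cm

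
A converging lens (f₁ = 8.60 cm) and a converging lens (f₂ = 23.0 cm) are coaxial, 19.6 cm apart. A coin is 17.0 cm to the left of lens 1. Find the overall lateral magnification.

m = -1.13

Lens 1: 1/d_i1 = 1/(8.60) − 1/(17.0) = 0.05746, so d_i1 = 17.40 cm; m₁ = −d_i1/d_o1 = -1.024.
d_o2 = 19.6 − (17.40) = 2.200 cm.
Lens 2: 1/d_i2 = 1/(23.0) − 1/(2.200) = -0.4111, so d_i2 = -2.433 cm; m₂ = −d_i2/d_o2 = +1.106.
m = m₁·m₂ = (-1.024)(+1.106) = -1.13.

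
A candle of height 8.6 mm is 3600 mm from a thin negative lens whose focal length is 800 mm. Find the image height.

1.56 mm

For a negative lens, f = -800 mm.
1/d_i = 1/f − 1/d_o = 1/(-800.0) − 1/(3600) = -0.001528, so d_i = -654.5 mm.
m = −d_i/d_o = +0.1818.
|h_i| = |m|·h_o = 0.1818 × 8.6 = 1.56 mm. The image is virtual, upright and reduced, on the same side as the object.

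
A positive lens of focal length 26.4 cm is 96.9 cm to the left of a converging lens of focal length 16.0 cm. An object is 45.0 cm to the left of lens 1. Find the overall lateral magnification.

Lens 1: 1/d_i1 = 1/(26.4) − 1/(45.0) = 0.01566, so d_i1 = 63.87 cm; m₁ = −d_i1/d_o1 = -1.419.
d_o2 = 96.9 − (63.87) = 33.03 cm.
Lens 2: 1/d_i2 = 1/(16.0) − 1/(33.03) = 0.03222, so d_i2 = 31.03 cm; m₂ = −d_i2/d_o2 = -0.9395.
m = m₁·m₂ = (-1.419)(-0.9395) = +1.33.

m = +1.33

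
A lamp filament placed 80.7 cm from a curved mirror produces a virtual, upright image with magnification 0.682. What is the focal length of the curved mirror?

f = -173 cm (convex)

m = −d_i/d_o ⇒ d_i = −m·d_o = −(+0.682)·(80.7) = -55.04 cm.
1/f = 1/d_o + 1/d_i = 1/(80.7) + 1/(-55.04) = -0.005777, so f = -173 cm.
Since f is negative, the curved mirror is convex.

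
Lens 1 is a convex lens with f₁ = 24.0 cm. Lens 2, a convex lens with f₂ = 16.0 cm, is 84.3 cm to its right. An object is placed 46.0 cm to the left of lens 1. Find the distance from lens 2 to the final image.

30.1 cm

Lens 1: 1/d_i1 = 1/f₁ − 1/d_o1 = 1/(24.0) − 1/(46.0) = 0.01993, so d_i1 = 50.18 cm.
The intermediate image is 50.18 cm to the right of lens 1, which is 84.3 − (50.18) = 34.12 cm to the left of lens 2, so d_o2 = +34.12 cm.
Lens 2: 1/d_i2 = 1/f₂ − 1/d_o2 = 1/(16.0) − 1/(34.12) = 0.03319, so d_i2 = 30.1 cm.
The final image is real, 30.1 cm to the right of lens 2 (overall magnification ≈ 0.96).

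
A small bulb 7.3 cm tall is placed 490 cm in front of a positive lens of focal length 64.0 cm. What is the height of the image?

1/d_i = 1/f − 1/d_o = 1/(64.00) − 1/(490) = 0.01358, so d_i = 73.62 cm.
m = −d_i/d_o = -0.1502.
|h_i| = |m|·h_o = 0.1502 × 7.3 = 1.10 cm. The image is real, inverted and reduced, on the far side of the lens.

1.10 cm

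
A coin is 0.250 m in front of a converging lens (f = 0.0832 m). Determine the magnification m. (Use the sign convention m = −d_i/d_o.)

m = -0.499

1/d_i = 1/f − 1/d_o = 1/(0.08320) − 1/(0.250) = 8.019, so d_i = 0.1247 m.
m = −d_i/d_o = −(0.1247)/(0.250) = -0.499.
The image is real, inverted and reduced, on the far side of the lens.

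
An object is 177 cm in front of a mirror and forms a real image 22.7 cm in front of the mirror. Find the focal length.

Real image ⇒ d_i = +22.7 cm.
1/f = 1/d_o + 1/d_i = 1/(177) + 1/(22.7) = 0.04970, so f = 20.1 cm.
Since f is positive, the mirror is concave.

f = 20.1 cm (concave)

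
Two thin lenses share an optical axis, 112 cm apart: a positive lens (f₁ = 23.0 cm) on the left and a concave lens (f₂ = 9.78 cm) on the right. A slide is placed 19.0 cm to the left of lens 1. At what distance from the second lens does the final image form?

9.37 cm

Lens 1: 1/d_i1 = 1/f₁ − 1/d_o1 = 1/(23.0) − 1/(19.0) = -0.009153, so d_i1 = -109.2 cm.
The intermediate image is 109.2 cm to the left of lens 1 (virtual), which is 112 − (-109.2) = 221.2 cm to the left of lens 2, so d_o2 = +221.2 cm.
Lens 2 is diverging, so f₂ = −9.78 cm.
Lens 2: 1/d_i2 = 1/f₂ − 1/d_o2 = 1/(-9.78) − 1/(221.2) = -0.1068, so d_i2 = -9.37 cm.
The final image is virtual, 9.37 cm to the left of lens 2 (overall magnification ≈ 0.24).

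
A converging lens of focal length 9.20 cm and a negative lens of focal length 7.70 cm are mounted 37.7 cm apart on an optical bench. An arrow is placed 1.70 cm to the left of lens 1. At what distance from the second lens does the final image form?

6.45 cm

Lens 1: 1/d_i1 = 1/f₁ − 1/d_o1 = 1/(9.20) − 1/(1.70) = -0.4795, so d_i1 = -2.085 cm.
The intermediate image is 2.085 cm to the left of lens 1 (virtual), which is 37.7 − (-2.085) = 39.79 cm to the left of lens 2, so d_o2 = +39.79 cm.
Lens 2 is diverging, so f₂ = −7.70 cm.
Lens 2: 1/d_i2 = 1/f₂ − 1/d_o2 = 1/(-7.70) − 1/(39.79) = -0.1550, so d_i2 = -6.45 cm.
The final image is virtual, 6.45 cm to the left of lens 2 (overall magnification ≈ 0.20).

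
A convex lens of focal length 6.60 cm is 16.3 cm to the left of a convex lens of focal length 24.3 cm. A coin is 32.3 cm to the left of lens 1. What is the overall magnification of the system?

m = -0.383

Lens 1: 1/d_i1 = 1/(6.60) − 1/(32.3) = 0.1206, so d_i1 = 8.295 cm; m₁ = −d_i1/d_o1 = -0.2568.
d_o2 = 16.3 − (8.295) = 8.005 cm.
Lens 2: 1/d_i2 = 1/(24.3) − 1/(8.005) = -0.08377, so d_i2 = -11.94 cm; m₂ = −d_i2/d_o2 = +1.491.
m = m₁·m₂ = (-0.2568)(+1.491) = -0.383.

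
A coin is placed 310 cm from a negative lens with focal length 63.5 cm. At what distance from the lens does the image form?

For a negative lens, f = -63.5 cm.
Thin-lens equation: 1/v = 1/f − 1/u = 1/(-63.50) − 1/(310) = -0.01575 − 0.003226 = -0.01897, so v = -52.7 cm.
The image is virtual, upright and reduced, on the same side as the object.

52.7 cm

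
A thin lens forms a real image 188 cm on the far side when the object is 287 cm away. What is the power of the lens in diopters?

P = +0.880 D

d_i = +188 cm.
1/f = 1/d_o + 1/d_i = 1/(287) + 1/(188) = 0.008803 cm⁻¹.
f = 113.6 cm = 1.136 m, so P = 1/f = +0.880 D.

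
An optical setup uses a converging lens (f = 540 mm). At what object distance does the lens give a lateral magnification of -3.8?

m = −d_i/d_o ⇒ d_i = −m·d_o.
1/f = 1/d_o + 1/d_i = 1/d_o − 1/(m·d_o) = (1 − 1/m)/d_o, so d_o = f(1 − 1/m) = (540.0)(1 − 1/(-3.8)) = 682 mm.

682 mm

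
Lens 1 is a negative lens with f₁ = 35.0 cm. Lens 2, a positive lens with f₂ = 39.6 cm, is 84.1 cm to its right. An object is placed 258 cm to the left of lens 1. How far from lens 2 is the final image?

Lens 1 is diverging, so f₁ = −35.0 cm.
Lens 1: 1/d_i1 = 1/f₁ − 1/d_o1 = 1/(-35.0) − 1/(258) = -0.03245, so d_i1 = -30.82 cm.
The intermediate image is 30.82 cm to the left of lens 1 (virtual), which is 84.1 − (-30.82) = 114.9 cm to the left of lens 2, so d_o2 = +114.9 cm.
Lens 2: 1/d_i2 = 1/f₂ − 1/d_o2 = 1/(39.6) − 1/(114.9) = 0.01655, so d_i2 = 60.4 cm.
The final image is real, 60.4 cm to the right of lens 2 (overall magnification ≈ -0.063).

60.4 cm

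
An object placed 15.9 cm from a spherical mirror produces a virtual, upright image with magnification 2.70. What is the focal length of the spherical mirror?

f = 25.3 cm (concave)

m = −d_i/d_o ⇒ d_i = −m·d_o = −(+2.70)·(15.9) = -42.93 cm.
1/f = 1/d_o + 1/d_i = 1/(15.9) + 1/(-42.93) = 0.03960, so f = 25.3 cm.
Since f is positive, the spherical mirror is concave.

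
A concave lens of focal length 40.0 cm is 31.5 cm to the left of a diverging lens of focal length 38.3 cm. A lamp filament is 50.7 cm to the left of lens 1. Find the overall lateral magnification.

f₁ = −40.0 cm (diverging).
Lens 1: 1/d_i1 = 1/(-40.0) − 1/(50.7) = -0.04472, so d_i1 = -22.36 cm; m₁ = −d_i1/d_o1 = +0.4410.
d_o2 = 31.5 − (-22.36) = 53.86 cm.
f₂ = −38.3 cm (diverging).
Lens 2: 1/d_i2 = 1/(-38.3) − 1/(53.86) = -0.04468, so d_i2 = -22.38 cm; m₂ = −d_i2/d_o2 = +0.4156.
m = m₁·m₂ = (+0.4410)(+0.4156) = +0.183.

m = +0.183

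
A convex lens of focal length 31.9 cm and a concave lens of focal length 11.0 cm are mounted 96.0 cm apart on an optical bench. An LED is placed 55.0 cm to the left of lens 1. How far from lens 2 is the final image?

Lens 1: 1/d_i1 = 1/f₁ − 1/d_o1 = 1/(31.9) − 1/(55.0) = 0.01317, so d_i1 = 75.95 cm.
The intermediate image is 75.95 cm to the right of lens 1, which is 96.0 − (75.95) = 20.05 cm to the left of lens 2, so d_o2 = +20.05 cm.
Lens 2 is diverging, so f₂ = −11.0 cm.
Lens 2: 1/d_i2 = 1/f₂ − 1/d_o2 = 1/(-11.0) − 1/(20.05) = -0.1408, so d_i2 = -7.10 cm.
The final image is virtual, 7.10 cm to the left of lens 2 (overall magnification ≈ -0.49).

7.10 cm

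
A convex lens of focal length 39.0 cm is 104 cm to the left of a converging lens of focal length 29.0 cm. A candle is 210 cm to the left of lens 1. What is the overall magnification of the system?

m = +0.244

Lens 1: 1/d_i1 = 1/(39.0) − 1/(210) = 0.02088, so d_i1 = 47.89 cm; m₁ = −d_i1/d_o1 = -0.2280.
d_o2 = 104 − (47.89) = 56.11 cm.
Lens 2: 1/d_i2 = 1/(29.0) − 1/(56.11) = 0.01666, so d_i2 = 60.02 cm; m₂ = −d_i2/d_o2 = -1.070.
m = m₁·m₂ = (-0.2280)(-1.070) = +0.244.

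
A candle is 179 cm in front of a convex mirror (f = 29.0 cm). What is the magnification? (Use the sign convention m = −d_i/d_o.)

m = +0.139

For a convex mirror, f = -29.0 cm.
1/d_i = 1/f − 1/d_o = 1/(-29.00) − 1/(179) = -0.04007, so d_i = -24.96 cm.
m = −d_i/d_o = −(-24.96)/(179) = +0.139.
The image is virtual, upright and reduced, behind the mirror.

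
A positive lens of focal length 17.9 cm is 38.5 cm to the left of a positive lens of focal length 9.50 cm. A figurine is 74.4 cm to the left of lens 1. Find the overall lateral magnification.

Lens 1: 1/d_i1 = 1/(17.9) − 1/(74.4) = 0.04243, so d_i1 = 23.57 cm; m₁ = −d_i1/d_o1 = -0.3168.
d_o2 = 38.5 − (23.57) = 14.93 cm.
Lens 2: 1/d_i2 = 1/(9.50) − 1/(14.93) = 0.03828, so d_i2 = 26.12 cm; m₂ = −d_i2/d_o2 = -1.750.
m = m₁·m₂ = (-0.3168)(-1.750) = +0.554.

m = +0.554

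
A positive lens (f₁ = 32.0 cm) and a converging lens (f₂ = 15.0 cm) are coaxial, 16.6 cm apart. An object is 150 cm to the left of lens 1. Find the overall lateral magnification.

Lens 1: 1/d_i1 = 1/(32.0) − 1/(150) = 0.02458, so d_i1 = 40.68 cm; m₁ = −d_i1/d_o1 = -0.2712.
d_o2 = 16.6 − (40.68) = -24.08 cm (virtual object).
Lens 2: 1/d_i2 = 1/(15.0) − 1/(-24.08) = 0.1082, so d_i2 = 9.243 cm; m₂ = −d_i2/d_o2 = +0.3838.
m = m₁·m₂ = (-0.2712)(+0.3838) = -0.104.

m = -0.104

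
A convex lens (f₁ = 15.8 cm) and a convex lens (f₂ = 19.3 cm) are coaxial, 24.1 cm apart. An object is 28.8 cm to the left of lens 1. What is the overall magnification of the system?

m = -0.777

Lens 1: 1/d_i1 = 1/(15.8) − 1/(28.8) = 0.02857, so d_i1 = 35.00 cm; m₁ = −d_i1/d_o1 = -1.215.
d_o2 = 24.1 − (35.00) = -10.90 cm (virtual object).
Lens 2: 1/d_i2 = 1/(19.3) − 1/(-10.90) = 0.1436, so d_i2 = 6.966 cm; m₂ = −d_i2/d_o2 = +0.6391.
m = m₁·m₂ = (-1.215)(+0.6391) = -0.777.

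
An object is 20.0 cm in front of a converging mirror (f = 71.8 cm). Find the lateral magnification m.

m = +1.39

1/d_i = 1/f − 1/d_o = 1/(71.80) − 1/(20.0) = -0.03607, so d_i = -27.72 cm.
m = −d_i/d_o = −(-27.72)/(20.0) = +1.39.
The image is virtual, upright and enlarged, behind the mirror.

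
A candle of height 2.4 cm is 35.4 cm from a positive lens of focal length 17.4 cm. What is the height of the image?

2.32 cm

1/d_i = 1/f − 1/d_o = 1/(17.40) − 1/(35.4) = 0.02922, so d_i = 34.22 cm.
m = −d_i/d_o = -0.9667.
|h_i| = |m|·h_o = 0.9667 × 2.4 = 2.32 cm. The image is real, inverted and reduced, on the far side of the lens.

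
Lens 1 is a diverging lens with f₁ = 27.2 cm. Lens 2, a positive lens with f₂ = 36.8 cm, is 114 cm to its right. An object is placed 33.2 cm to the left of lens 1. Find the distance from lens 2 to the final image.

51.5 cm

Lens 1 is diverging, so f₁ = −27.2 cm.
Lens 1: 1/d_i1 = 1/f₁ − 1/d_o1 = 1/(-27.2) − 1/(33.2) = -0.06689, so d_i1 = -14.95 cm.
The intermediate image is 14.95 cm to the left of lens 1 (virtual), which is 114 − (-14.95) = 128.9 cm to the left of lens 2, so d_o2 = +128.9 cm.
Lens 2: 1/d_i2 = 1/f₂ − 1/d_o2 = 1/(36.8) − 1/(128.9) = 0.01942, so d_i2 = 51.5 cm.
The final image is real, 51.5 cm to the right of lens 2 (overall magnification ≈ -0.18).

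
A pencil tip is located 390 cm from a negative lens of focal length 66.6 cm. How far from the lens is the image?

For a negative lens, f = -66.6 cm.
Thin-lens equation: 1/v = 1/f − 1/u = 1/(-66.60) − 1/(390) = -0.01502 − 0.002564 = -0.01758, so v = -56.9 cm.
The image is virtual, upright and reduced, on the same side as the object.

56.9 cm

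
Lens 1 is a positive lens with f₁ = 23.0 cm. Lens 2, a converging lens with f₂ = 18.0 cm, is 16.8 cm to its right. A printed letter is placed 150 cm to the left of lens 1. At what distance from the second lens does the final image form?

6.58 cm

Lens 1: 1/d_i1 = 1/f₁ − 1/d_o1 = 1/(23.0) − 1/(150) = 0.03681, so d_i1 = 27.17 cm.
The intermediate image is 27.17 cm to the right of lens 1, which lies 10.37 cm to the right of lens 2 — a virtual object — so d_o2 = −10.37 cm.
Lens 2: 1/d_i2 = 1/f₂ − 1/d_o2 = 1/(18.0) − 1/(-10.37) = 0.1520, so d_i2 = 6.58 cm.
The final image is real, 6.58 cm to the right of lens 2 (overall magnification ≈ -0.11).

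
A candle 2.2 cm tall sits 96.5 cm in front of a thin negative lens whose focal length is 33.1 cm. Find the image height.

For a negative lens, f = -33.1 cm.
1/d_i = 1/f − 1/d_o = 1/(-33.10) − 1/(96.5) = -0.04057, so d_i = -24.65 cm.
m = −d_i/d_o = +0.2554.
|h_i| = |m|·h_o = 0.2554 × 2.2 = 0.562 cm. The image is virtual, upright and reduced, on the same side as the object.

0.562 cm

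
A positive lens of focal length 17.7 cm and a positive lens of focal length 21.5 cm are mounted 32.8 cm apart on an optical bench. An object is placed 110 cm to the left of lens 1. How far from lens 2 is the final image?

Lens 1: 1/d_i1 = 1/f₁ − 1/d_o1 = 1/(17.7) − 1/(110) = 0.04741, so d_i1 = 21.09 cm.
The intermediate image is 21.09 cm to the right of lens 1, which is 32.8 − (21.09) = 11.71 cm to the left of lens 2, so d_o2 = +11.71 cm.
Lens 2: 1/d_i2 = 1/f₂ − 1/d_o2 = 1/(21.5) − 1/(11.71) = -0.03889, so d_i2 = -25.7 cm.
The final image is virtual, 25.7 cm to the left of lens 2 (overall magnification ≈ -0.42).

25.7 cm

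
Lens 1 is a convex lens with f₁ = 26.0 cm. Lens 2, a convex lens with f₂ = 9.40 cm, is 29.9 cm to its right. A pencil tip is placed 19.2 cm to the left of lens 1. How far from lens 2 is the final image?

10.3 cm

Lens 1: 1/d_i1 = 1/f₁ − 1/d_o1 = 1/(26.0) − 1/(19.2) = -0.01362, so d_i1 = -73.41 cm.
The intermediate image is 73.41 cm to the left of lens 1 (virtual), which is 29.9 − (-73.41) = 103.3 cm to the left of lens 2, so d_o2 = +103.3 cm.
Lens 2: 1/d_i2 = 1/f₂ − 1/d_o2 = 1/(9.40) − 1/(103.3) = 0.09670, so d_i2 = 10.3 cm.
The final image is real, 10.3 cm to the right of lens 2 (overall magnification ≈ -0.38).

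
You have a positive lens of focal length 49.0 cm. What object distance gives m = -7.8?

m = −d_i/d_o ⇒ d_i = −m·d_o.
1/f = 1/d_o + 1/d_i = 1/d_o − 1/(m·d_o) = (1 − 1/m)/d_o, so d_o = f(1 − 1/m) = (49.00)(1 − 1/(-7.8)) = 55.3 cm.

55.3 cm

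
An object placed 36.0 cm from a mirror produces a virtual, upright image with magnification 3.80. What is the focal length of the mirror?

m = −d_i/d_o ⇒ d_i = −m·d_o = −(+3.80)·(36.0) = -136.8 cm.
1/f = 1/d_o + 1/d_i = 1/(36.0) + 1/(-136.8) = 0.02047, so f = 48.9 cm.
Since f is positive, the mirror is concave.

f = 48.9 cm (concave)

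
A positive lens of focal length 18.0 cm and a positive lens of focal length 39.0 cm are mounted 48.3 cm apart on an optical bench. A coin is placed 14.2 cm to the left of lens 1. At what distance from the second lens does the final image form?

58.9 cm

Lens 1: 1/d_i1 = 1/f₁ − 1/d_o1 = 1/(18.0) − 1/(14.2) = -0.01487, so d_i1 = -67.26 cm.
The intermediate image is 67.26 cm to the left of lens 1 (virtual), which is 48.3 − (-67.26) = 115.6 cm to the left of lens 2, so d_o2 = +115.6 cm.
Lens 2: 1/d_i2 = 1/f₂ − 1/d_o2 = 1/(39.0) − 1/(115.6) = 0.01699, so d_i2 = 58.9 cm.
The final image is real, 58.9 cm to the right of lens 2 (overall magnification ≈ -2.4).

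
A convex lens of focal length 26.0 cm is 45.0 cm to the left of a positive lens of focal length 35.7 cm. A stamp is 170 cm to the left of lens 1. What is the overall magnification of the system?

Lens 1: 1/d_i1 = 1/(26.0) − 1/(170) = 0.03258, so d_i1 = 30.69 cm; m₁ = −d_i1/d_o1 = -0.1805.
d_o2 = 45.0 − (30.69) = 14.31 cm.
Lens 2: 1/d_i2 = 1/(35.7) − 1/(14.31) = -0.04187, so d_i2 = -23.88 cm; m₂ = −d_i2/d_o2 = +1.669.
m = m₁·m₂ = (-0.1805)(+1.669) = -0.301.

m = -0.301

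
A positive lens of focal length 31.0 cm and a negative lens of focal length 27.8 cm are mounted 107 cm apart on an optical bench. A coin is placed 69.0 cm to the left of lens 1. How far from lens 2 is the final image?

18.0 cm

Lens 1: 1/d_i1 = 1/f₁ − 1/d_o1 = 1/(31.0) − 1/(69.0) = 0.01777, so d_i1 = 56.29 cm.
The intermediate image is 56.29 cm to the right of lens 1, which is 107 − (56.29) = 50.71 cm to the left of lens 2, so d_o2 = +50.71 cm.
Lens 2 is diverging, so f₂ = −27.8 cm.
Lens 2: 1/d_i2 = 1/f₂ − 1/d_o2 = 1/(-27.8) − 1/(50.71) = -0.05569, so d_i2 = -18.0 cm.
The final image is virtual, 18.0 cm to the left of lens 2 (overall magnification ≈ -0.29).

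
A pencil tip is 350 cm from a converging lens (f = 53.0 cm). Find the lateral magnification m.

1/d_i = 1/f − 1/d_o = 1/(53.00) − 1/(350) = 0.01601, so d_i = 62.46 cm.
m = −d_i/d_o = −(62.46)/(350) = -0.178.
The image is real, inverted and reduced, on the far side of the lens.

m = -0.178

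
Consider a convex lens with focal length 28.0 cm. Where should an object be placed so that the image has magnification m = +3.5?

m = −d_i/d_o ⇒ d_i = −m·d_o.
1/f = 1/d_o + 1/d_i = 1/d_o − 1/(m·d_o) = (1 − 1/m)/d_o, so d_o = f(1 − 1/m) = (28.00)(1 − 1/(+3.5)) = 20.0 cm.

20.0 cm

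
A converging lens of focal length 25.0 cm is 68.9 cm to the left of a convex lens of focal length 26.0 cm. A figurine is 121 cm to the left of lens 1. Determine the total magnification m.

m = +0.594

Lens 1: 1/d_i1 = 1/(25.0) − 1/(121) = 0.03174, so d_i1 = 31.51 cm; m₁ = −d_i1/d_o1 = -0.2604.
d_o2 = 68.9 − (31.51) = 37.39 cm.
Lens 2: 1/d_i2 = 1/(26.0) − 1/(37.39) = 0.01172, so d_i2 = 85.35 cm; m₂ = −d_i2/d_o2 = -2.283.
m = m₁·m₂ = (-0.2604)(-2.283) = +0.594.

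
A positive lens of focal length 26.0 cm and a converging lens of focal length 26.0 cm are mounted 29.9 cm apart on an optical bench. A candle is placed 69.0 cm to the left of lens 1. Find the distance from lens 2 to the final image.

8.13 cm

Lens 1: 1/d_i1 = 1/f₁ − 1/d_o1 = 1/(26.0) − 1/(69.0) = 0.02397, so d_i1 = 41.72 cm.
The intermediate image is 41.72 cm to the right of lens 1, which lies 11.82 cm to the right of lens 2 — a virtual object — so d_o2 = −11.82 cm.
Lens 2: 1/d_i2 = 1/f₂ − 1/d_o2 = 1/(26.0) − 1/(-11.82) = 0.1231, so d_i2 = 8.13 cm.
The final image is real, 8.13 cm to the right of lens 2 (overall magnification ≈ -0.42).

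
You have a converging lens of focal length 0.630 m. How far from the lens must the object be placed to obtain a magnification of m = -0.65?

m = −d_i/d_o ⇒ d_i = −m·d_o.
1/f = 1/d_o + 1/d_i = 1/d_o − 1/(m·d_o) = (1 − 1/m)/d_o, so d_o = f(1 − 1/m) = (0.6300)(1 − 1/(-0.65)) = 1.60 m.

1.60 m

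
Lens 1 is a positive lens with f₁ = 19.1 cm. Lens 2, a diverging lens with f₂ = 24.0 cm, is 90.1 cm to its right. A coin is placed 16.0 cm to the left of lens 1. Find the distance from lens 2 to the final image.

21.3 cm

Lens 1: 1/d_i1 = 1/f₁ − 1/d_o1 = 1/(19.1) − 1/(16.0) = -0.01014, so d_i1 = -98.58 cm.
The intermediate image is 98.58 cm to the left of lens 1 (virtual), which is 90.1 − (-98.58) = 188.7 cm to the left of lens 2, so d_o2 = +188.7 cm.
Lens 2 is diverging, so f₂ = −24.0 cm.
Lens 2: 1/d_i2 = 1/f₂ − 1/d_o2 = 1/(-24.0) − 1/(188.7) = -0.04697, so d_i2 = -21.3 cm.
The final image is virtual, 21.3 cm to the left of lens 2 (overall magnification ≈ 0.70).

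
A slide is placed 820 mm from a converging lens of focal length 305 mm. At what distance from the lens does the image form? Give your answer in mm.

Thin-lens equation: 1/s_i = 1/f − 1/s_o = 1/(305.0) − 1/(820) = 0.003279 − 0.001220 = 0.002059, so s_i = 486 mm.
The image is real, inverted and reduced, on the far side of the lens.

486 mm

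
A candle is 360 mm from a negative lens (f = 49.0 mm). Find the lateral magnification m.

m = +0.120

For a negative lens, f = -49.0 mm.
1/d_i = 1/f − 1/d_o = 1/(-49.00) − 1/(360) = -0.02319, so d_i = -43.13 mm.
m = −d_i/d_o = −(-43.13)/(360) = +0.120.
The image is virtual, upright and reduced, on the same side as the object.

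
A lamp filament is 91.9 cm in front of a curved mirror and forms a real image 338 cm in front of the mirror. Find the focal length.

Real image ⇒ d_i = +338 cm.
1/f = 1/d_o + 1/d_i = 1/(91.9) + 1/(338) = 0.01384, so f = 72.3 cm.
Since f is positive, the curved mirror is concave.

f = 72.3 cm (concave)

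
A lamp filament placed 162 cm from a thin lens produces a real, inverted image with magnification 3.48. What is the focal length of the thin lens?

m = −d_i/d_o ⇒ d_i = −m·d_o = −(-3.48)·(162) = 563.8 cm.
1/f = 1/d_o + 1/d_i = 1/(162) + 1/(563.8) = 0.007947, so f = 126 cm.
Since f is positive, the thin lens is converging.

f = 126 cm (converging)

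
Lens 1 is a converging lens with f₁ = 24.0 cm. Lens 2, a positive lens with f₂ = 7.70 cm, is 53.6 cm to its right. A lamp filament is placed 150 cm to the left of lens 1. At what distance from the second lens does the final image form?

Lens 1: 1/d_i1 = 1/f₁ − 1/d_o1 = 1/(24.0) − 1/(150) = 0.03500, so d_i1 = 28.57 cm.
The intermediate image is 28.57 cm to the right of lens 1, which is 53.6 − (28.57) = 25.03 cm to the left of lens 2, so d_o2 = +25.03 cm.
Lens 2: 1/d_i2 = 1/f₂ − 1/d_o2 = 1/(7.70) − 1/(25.03) = 0.08992, so d_i2 = 11.1 cm.
The final image is real, 11.1 cm to the right of lens 2 (overall magnification ≈ 0.085).

11.1 cm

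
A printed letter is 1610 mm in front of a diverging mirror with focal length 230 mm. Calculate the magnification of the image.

For a diverging mirror, f = -230 mm.
1/d_i = 1/f − 1/d_o = 1/(-230.0) − 1/(1610) = -0.004969, so d_i = -201.2 mm.
m = −d_i/d_o = −(-201.2)/(1610) = +0.125.
The image is virtual, upright and reduced, behind the mirror.

m = +0.125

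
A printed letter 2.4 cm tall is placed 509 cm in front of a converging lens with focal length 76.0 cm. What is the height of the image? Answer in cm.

0.421 cm

1/d_i = 1/f − 1/d_o = 1/(76.00) − 1/(509) = 0.01119, so d_i = 89.34 cm.
m = −d_i/d_o = -0.1755.
|h_i| = |m|·h_o = 0.1755 × 2.4 = 0.421 cm. The image is real, inverted and reduced, on the far side of the lens.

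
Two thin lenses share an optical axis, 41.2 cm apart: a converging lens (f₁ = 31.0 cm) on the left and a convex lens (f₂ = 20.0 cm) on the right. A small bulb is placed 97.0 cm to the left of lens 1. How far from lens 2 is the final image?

Lens 1: 1/d_i1 = 1/f₁ − 1/d_o1 = 1/(31.0) − 1/(97.0) = 0.02195, so d_i1 = 45.56 cm.
The intermediate image is 45.56 cm to the right of lens 1, which lies 4.360 cm to the right of lens 2 — a virtual object — so d_o2 = −4.360 cm.
Lens 2: 1/d_i2 = 1/f₂ − 1/d_o2 = 1/(20.0) − 1/(-4.360) = 0.2794, so d_i2 = 3.58 cm.
The final image is real, 3.58 cm to the right of lens 2 (overall magnification ≈ -0.39).

3.58 cm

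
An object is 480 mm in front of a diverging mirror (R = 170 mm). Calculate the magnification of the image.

m = +0.150

f = R/2 = 170/2 = 85.00 mm; for a diverging mirror, f = -85.00 mm.
1/d_i = 1/f − 1/d_o = 1/(-85.00) − 1/(480) = -0.01385, so d_i = -72.21 mm.
m = −d_i/d_o = −(-72.21)/(480) = +0.150.
The image is virtual, upright and reduced, behind the mirror.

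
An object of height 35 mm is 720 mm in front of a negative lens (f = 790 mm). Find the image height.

For a negative lens, f = -790 mm.
1/d_i = 1/f − 1/d_o = 1/(-790.0) − 1/(720) = -0.002655, so d_i = -376.7 mm.
m = −d_i/d_o = +0.5232.
|h_i| = |m|·h_o = 0.5232 × 35 = 18.3 mm. The image is virtual, upright and reduced, on the same side as the object.

18.3 mm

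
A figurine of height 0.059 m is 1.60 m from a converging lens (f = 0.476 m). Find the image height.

1/d_i = 1/f − 1/d_o = 1/(0.4760) − 1/(1.60) = 1.476, so d_i = 0.6776 m.
m = −d_i/d_o = -0.4235.
|h_i| = |m|·h_o = 0.4235 × 0.059 = 0.0250 m. The image is real, inverted and reduced, on the far side of the lens.

0.0250 m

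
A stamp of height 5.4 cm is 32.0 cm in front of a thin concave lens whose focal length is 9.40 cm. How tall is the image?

1.23 cm

For a concave lens, f = -9.40 cm.
1/d_i = 1/f − 1/d_o = 1/(-9.400) − 1/(32.0) = -0.1376, so d_i = -7.266 cm.
m = −d_i/d_o = +0.2271.
|h_i| = |m|·h_o = 0.2271 × 5.4 = 1.23 cm. The image is virtual, upright and reduced, on the same side as the object.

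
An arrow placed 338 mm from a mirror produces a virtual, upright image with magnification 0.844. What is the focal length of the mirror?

f = -1830 mm (convex)

m = −d_i/d_o ⇒ d_i = −m·d_o = −(+0.844)·(338) = -285.3 mm.
1/f = 1/d_o + 1/d_i = 1/(338) + 1/(-285.3) = -0.0005465, so f = -1830 mm.
Since f is negative, the mirror is convex.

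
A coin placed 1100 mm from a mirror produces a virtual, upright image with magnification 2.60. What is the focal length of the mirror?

f = 1790 mm (concave)

m = −d_i/d_o ⇒ d_i = −m·d_o = −(+2.60)·(1100) = -2860 mm.
1/f = 1/d_o + 1/d_i = 1/(1100) + 1/(-2860) = 0.0005594, so f = 1790 mm.
Since f is positive, the mirror is concave.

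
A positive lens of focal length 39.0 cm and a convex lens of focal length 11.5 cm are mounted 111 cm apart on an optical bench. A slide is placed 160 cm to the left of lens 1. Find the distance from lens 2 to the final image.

14.3 cm

Lens 1: 1/d_i1 = 1/f₁ − 1/d_o1 = 1/(39.0) − 1/(160) = 0.01939, so d_i1 = 51.57 cm.
The intermediate image is 51.57 cm to the right of lens 1, which is 111 − (51.57) = 59.43 cm to the left of lens 2, so d_o2 = +59.43 cm.
Lens 2: 1/d_i2 = 1/f₂ − 1/d_o2 = 1/(11.5) − 1/(59.43) = 0.07013, so d_i2 = 14.3 cm.
The final image is real, 14.3 cm to the right of lens 2 (overall magnification ≈ 0.077).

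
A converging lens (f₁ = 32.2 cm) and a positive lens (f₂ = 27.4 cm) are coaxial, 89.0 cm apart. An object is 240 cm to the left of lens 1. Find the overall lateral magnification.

Lens 1: 1/d_i1 = 1/(32.2) − 1/(240) = 0.02689, so d_i1 = 37.19 cm; m₁ = −d_i1/d_o1 = -0.1550.
d_o2 = 89.0 − (37.19) = 51.81 cm.
Lens 2: 1/d_i2 = 1/(27.4) − 1/(51.81) = 0.01720, so d_i2 = 58.16 cm; m₂ = −d_i2/d_o2 = -1.122.
m = m₁·m₂ = (-0.1550)(-1.122) = +0.174.

m = +0.174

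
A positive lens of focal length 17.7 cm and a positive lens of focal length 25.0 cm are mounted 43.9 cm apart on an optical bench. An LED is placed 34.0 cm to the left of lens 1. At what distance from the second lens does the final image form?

Lens 1: 1/d_i1 = 1/f₁ − 1/d_o1 = 1/(17.7) − 1/(34.0) = 0.02709, so d_i1 = 36.92 cm.
The intermediate image is 36.92 cm to the right of lens 1, which is 43.9 − (36.92) = 6.980 cm to the left of lens 2, so d_o2 = +6.980 cm.
Lens 2: 1/d_i2 = 1/f₂ − 1/d_o2 = 1/(25.0) − 1/(6.980) = -0.1033, so d_i2 = -9.68 cm.
The final image is virtual, 9.68 cm to the left of lens 2 (overall magnification ≈ -1.5).

9.68 cm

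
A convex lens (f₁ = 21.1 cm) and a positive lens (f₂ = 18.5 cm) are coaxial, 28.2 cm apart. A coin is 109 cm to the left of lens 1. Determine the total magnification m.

m = -0.270

Lens 1: 1/d_i1 = 1/(21.1) − 1/(109) = 0.03822, so d_i1 = 26.16 cm; m₁ = −d_i1/d_o1 = -0.2400.
d_o2 = 28.2 − (26.16) = 2.040 cm.
Lens 2: 1/d_i2 = 1/(18.5) − 1/(2.040) = -0.4361, so d_i2 = -2.293 cm; m₂ = −d_i2/d_o2 = +1.124.
m = m₁·m₂ = (-0.2400)(+1.124) = -0.270.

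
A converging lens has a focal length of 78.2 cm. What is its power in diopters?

P = +1.28 D

f = 78.2 cm = 0.782 m.
P = 1/f = 1/(0.782 m) = +1.28 D.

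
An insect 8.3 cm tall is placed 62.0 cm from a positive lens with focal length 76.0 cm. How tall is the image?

1/d_i = 1/f − 1/d_o = 1/(76.00) − 1/(62.0) = -0.002971, so d_i = -336.6 cm.
m = −d_i/d_o = +5.429.
|h_i| = |m|·h_o = 5.429 × 8.3 = 45.1 cm. The image is virtual, upright and enlarged, on the same side as the object.

45.1 cm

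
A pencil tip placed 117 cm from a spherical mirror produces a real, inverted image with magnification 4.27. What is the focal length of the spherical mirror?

f = 94.8 cm (concave)

m = −d_i/d_o ⇒ d_i = −m·d_o = −(-4.27)·(117) = 499.6 cm.
1/f = 1/d_o + 1/d_i = 1/(117) + 1/(499.6) = 0.01055, so f = 94.8 cm.
Since f is positive, the spherical mirror is concave.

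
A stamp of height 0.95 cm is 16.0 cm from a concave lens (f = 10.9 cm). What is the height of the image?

0.385 cm

For a concave lens, f = -10.9 cm.
1/d_i = 1/f − 1/d_o = 1/(-10.90) − 1/(16.0) = -0.1542, so d_i = -6.483 cm.
m = −d_i/d_o = +0.4052.
|h_i| = |m|·h_o = 0.4052 × 0.95 = 0.385 cm. The image is virtual, upright and reduced, on the same side as the object.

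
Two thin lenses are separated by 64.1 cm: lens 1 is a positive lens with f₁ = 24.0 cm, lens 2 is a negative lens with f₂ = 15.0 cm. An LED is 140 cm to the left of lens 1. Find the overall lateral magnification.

m = -0.0619

Lens 1: 1/d_i1 = 1/(24.0) − 1/(140) = 0.03452, so d_i1 = 28.97 cm; m₁ = −d_i1/d_o1 = -0.2069.
d_o2 = 64.1 − (28.97) = 35.13 cm.
f₂ = −15.0 cm (diverging).
Lens 2: 1/d_i2 = 1/(-15.0) − 1/(35.13) = -0.09513, so d_i2 = -10.51 cm; m₂ = −d_i2/d_o2 = +0.2992.
m = m₁·m₂ = (-0.2069)(+0.2992) = -0.0619.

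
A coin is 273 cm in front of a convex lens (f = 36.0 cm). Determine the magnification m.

m = -0.152

1/d_i = 1/f − 1/d_o = 1/(36.00) − 1/(273) = 0.02411, so d_i = 41.47 cm.
m = −d_i/d_o = −(41.47)/(273) = -0.152.
The image is real, inverted and reduced, on the far side of the lens.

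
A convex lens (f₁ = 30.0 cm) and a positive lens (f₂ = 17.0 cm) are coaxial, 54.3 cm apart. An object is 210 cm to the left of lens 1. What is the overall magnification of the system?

Lens 1: 1/d_i1 = 1/(30.0) − 1/(210) = 0.02857, so d_i1 = 35.00 cm; m₁ = −d_i1/d_o1 = -0.1667.
d_o2 = 54.3 − (35.00) = 19.30 cm.
Lens 2: 1/d_i2 = 1/(17.0) − 1/(19.30) = 0.007010, so d_i2 = 142.7 cm; m₂ = −d_i2/d_o2 = -7.391.
m = m₁·m₂ = (-0.1667)(-7.391) = +1.23.

m = +1.23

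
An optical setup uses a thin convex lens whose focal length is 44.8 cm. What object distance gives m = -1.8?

69.7 cm

m = −d_i/d_o ⇒ d_i = −m·d_o.
1/f = 1/d_o + 1/d_i = 1/d_o − 1/(m·d_o) = (1 − 1/m)/d_o, so d_o = f(1 − 1/m) = (44.80)(1 − 1/(-1.8)) = 69.7 cm.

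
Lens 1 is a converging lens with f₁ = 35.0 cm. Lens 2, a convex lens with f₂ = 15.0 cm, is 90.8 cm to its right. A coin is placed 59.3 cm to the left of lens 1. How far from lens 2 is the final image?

8.41 cm

Lens 1: 1/d_i1 = 1/f₁ − 1/d_o1 = 1/(35.0) − 1/(59.3) = 0.01171, so d_i1 = 85.41 cm.
The intermediate image is 85.41 cm to the right of lens 1, which is 90.8 − (85.41) = 5.390 cm to the left of lens 2, so d_o2 = +5.390 cm.
Lens 2: 1/d_i2 = 1/f₂ − 1/d_o2 = 1/(15.0) − 1/(5.390) = -0.1189, so d_i2 = -8.41 cm.
The final image is virtual, 8.41 cm to the left of lens 2 (overall magnification ≈ -2.2).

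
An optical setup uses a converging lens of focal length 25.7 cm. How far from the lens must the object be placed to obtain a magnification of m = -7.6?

m = −d_i/d_o ⇒ d_i = −m·d_o.
1/f = 1/d_o + 1/d_i = 1/d_o − 1/(m·d_o) = (1 − 1/m)/d_o, so d_o = f(1 − 1/m) = (25.70)(1 − 1/(-7.6)) = 29.1 cm.

29.1 cm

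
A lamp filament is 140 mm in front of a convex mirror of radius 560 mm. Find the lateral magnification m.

m = +0.667

f = R/2 = 560/2 = 280.0 mm; for a convex mirror, f = -280.0 mm.
1/d_i = 1/f − 1/d_o = 1/(-280.0) − 1/(140) = -0.01071, so d_i = -93.33 mm.
m = −d_i/d_o = −(-93.33)/(140) = +0.667.
The image is virtual, upright and reduced, behind the mirror.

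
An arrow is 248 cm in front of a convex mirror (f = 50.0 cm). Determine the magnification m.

For a convex mirror, f = -50.0 cm.
1/d_i = 1/f − 1/d_o = 1/(-50.00) − 1/(248) = -0.02403, so d_i = -41.61 cm.
m = −d_i/d_o = −(-41.61)/(248) = +0.168.
The image is virtual, upright and reduced, behind the mirror.

m = +0.168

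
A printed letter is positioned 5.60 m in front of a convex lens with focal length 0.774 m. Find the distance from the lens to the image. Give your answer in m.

0.898 m

Thin-lens equation: 1/q = 1/f − 1/p = 1/(0.7740) − 1/(5.60) = 1.292 − 0.1786 = 1.113, so q = 0.898 m.
The image is real, inverted and reduced, on the far side of the lens.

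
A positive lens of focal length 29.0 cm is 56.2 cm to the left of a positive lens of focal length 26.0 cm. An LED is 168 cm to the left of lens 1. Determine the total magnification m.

m = -1.12

Lens 1: 1/d_i1 = 1/(29.0) − 1/(168) = 0.02853, so d_i1 = 35.05 cm; m₁ = −d_i1/d_o1 = -0.2086.
d_o2 = 56.2 − (35.05) = 21.15 cm.
Lens 2: 1/d_i2 = 1/(26.0) − 1/(21.15) = -0.008820, so d_i2 = -113.4 cm; m₂ = −d_i2/d_o2 = +5.361.
m = m₁·m₂ = (-0.2086)(+5.361) = -1.12.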